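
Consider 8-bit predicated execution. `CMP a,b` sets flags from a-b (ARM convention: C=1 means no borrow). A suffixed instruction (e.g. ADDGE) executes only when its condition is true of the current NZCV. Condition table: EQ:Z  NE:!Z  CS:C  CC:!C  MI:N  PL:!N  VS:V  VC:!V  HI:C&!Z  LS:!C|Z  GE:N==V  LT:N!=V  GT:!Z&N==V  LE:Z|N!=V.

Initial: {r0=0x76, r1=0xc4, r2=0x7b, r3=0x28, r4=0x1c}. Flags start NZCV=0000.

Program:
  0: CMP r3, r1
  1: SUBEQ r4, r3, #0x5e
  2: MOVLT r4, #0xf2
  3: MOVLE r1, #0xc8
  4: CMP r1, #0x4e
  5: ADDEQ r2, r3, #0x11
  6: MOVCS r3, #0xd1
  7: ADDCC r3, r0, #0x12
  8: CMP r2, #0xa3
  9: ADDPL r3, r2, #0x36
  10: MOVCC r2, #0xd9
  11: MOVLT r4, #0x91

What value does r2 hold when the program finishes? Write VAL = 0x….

[0] flags=0000 → (cmp)
[1] flags=0000 EQ?F → skip
[2] flags=0000 LT?F → skip
[3] flags=0000 LE?F → skip
[4] flags=0011 → (cmp)
[5] flags=0011 EQ?F → skip
[6] flags=0011 CS?T → r3=0xd1
[7] flags=0011 CC?F → skip
[8] flags=1001 → (cmp)
[9] flags=1001 PL?F → skip
[10] flags=1001 CC?T → r2=0xd9
[11] flags=1001 LT?F → skip

VAL = 0xd9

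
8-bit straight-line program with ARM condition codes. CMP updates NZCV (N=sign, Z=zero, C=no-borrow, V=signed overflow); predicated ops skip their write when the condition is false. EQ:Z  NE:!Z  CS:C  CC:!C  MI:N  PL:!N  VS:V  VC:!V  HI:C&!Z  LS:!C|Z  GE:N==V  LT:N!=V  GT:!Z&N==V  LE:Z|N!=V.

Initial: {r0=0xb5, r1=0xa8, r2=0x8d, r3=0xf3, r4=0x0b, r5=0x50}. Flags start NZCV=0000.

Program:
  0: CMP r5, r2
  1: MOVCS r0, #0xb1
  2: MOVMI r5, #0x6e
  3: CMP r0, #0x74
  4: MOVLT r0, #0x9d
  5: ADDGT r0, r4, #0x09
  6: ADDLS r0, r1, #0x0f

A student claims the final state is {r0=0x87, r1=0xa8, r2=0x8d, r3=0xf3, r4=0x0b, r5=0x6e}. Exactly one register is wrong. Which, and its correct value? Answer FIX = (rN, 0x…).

FIX = (r0, 0x9d)

0: ✓ CMP  NZCV=1001
1: · MOVCS
2: ✓ MOVMI  r5←0x6e
3: ✓ CMP  NZCV=0011
4: ✓ MOVLT  r0←0x9d
5: · ADDGT
6: · ADDLS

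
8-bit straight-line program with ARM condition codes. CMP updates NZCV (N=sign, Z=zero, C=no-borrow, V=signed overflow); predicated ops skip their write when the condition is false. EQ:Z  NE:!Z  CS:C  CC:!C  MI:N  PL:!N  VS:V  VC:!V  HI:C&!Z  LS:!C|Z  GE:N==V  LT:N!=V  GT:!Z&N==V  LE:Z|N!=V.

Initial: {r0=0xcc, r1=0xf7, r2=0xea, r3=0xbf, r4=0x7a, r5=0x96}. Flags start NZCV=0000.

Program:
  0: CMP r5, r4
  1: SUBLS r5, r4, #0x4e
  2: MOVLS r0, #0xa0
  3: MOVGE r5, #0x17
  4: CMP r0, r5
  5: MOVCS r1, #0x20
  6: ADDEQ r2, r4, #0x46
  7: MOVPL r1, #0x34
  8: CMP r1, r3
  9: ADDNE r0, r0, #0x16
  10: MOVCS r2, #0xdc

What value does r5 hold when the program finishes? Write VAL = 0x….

[0] flags=0011 → (cmp)
[1] flags=0011 LS?F → skip
[2] flags=0011 LS?F → skip
[3] flags=0011 GE?F → skip
[4] flags=0010 → (cmp)
[5] flags=0010 CS?T → r1=0x20
[6] flags=0010 EQ?F → skip
[7] flags=0010 PL?T → r1=0x34
[8] flags=0000 → (cmp)
[9] flags=0000 NE?T → r0=0xe2
[10] flags=0000 CS?F → skip

VAL = 0x96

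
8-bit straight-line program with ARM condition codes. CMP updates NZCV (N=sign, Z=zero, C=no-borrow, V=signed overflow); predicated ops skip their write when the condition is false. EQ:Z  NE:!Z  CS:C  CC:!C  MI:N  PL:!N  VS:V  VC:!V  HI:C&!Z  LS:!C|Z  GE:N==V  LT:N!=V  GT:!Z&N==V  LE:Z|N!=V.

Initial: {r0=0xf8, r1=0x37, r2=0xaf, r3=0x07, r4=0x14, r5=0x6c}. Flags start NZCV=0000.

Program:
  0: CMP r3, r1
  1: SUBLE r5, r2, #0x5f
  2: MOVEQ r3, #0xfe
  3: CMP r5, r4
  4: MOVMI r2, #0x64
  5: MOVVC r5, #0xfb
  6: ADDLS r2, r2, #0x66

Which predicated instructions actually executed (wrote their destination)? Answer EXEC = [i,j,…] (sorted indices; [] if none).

0: ✓ CMP  NZCV=1000
1: ✓ SUBLE  r5←0x50
2: · MOVEQ
3: ✓ CMP  NZCV=0010
4: · MOVMI
5: ✓ MOVVC  r5←0xfb
6: · ADDLS

EXEC = [1,5]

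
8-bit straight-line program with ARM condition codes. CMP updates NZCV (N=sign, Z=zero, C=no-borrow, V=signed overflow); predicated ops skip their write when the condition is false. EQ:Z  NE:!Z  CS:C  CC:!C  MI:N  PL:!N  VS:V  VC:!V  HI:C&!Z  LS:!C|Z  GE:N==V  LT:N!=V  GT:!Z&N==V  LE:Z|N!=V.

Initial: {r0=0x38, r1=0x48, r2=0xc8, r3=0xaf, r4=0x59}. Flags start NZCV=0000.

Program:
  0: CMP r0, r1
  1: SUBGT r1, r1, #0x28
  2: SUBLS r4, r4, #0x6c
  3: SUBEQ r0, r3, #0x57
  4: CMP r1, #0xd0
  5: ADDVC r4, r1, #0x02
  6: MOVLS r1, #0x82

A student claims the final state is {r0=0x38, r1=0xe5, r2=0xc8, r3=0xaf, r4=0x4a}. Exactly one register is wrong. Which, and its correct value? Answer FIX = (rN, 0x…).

0: ✓ CMP  NZCV=1000
1: · SUBGT
2: ✓ SUBLS  r4←0xed
3: · SUBEQ
4: ✓ CMP  NZCV=0000
5: ✓ ADDVC  r4←0x4a
6: ✓ MOVLS  r1←0x82

FIX = (r1, 0x82)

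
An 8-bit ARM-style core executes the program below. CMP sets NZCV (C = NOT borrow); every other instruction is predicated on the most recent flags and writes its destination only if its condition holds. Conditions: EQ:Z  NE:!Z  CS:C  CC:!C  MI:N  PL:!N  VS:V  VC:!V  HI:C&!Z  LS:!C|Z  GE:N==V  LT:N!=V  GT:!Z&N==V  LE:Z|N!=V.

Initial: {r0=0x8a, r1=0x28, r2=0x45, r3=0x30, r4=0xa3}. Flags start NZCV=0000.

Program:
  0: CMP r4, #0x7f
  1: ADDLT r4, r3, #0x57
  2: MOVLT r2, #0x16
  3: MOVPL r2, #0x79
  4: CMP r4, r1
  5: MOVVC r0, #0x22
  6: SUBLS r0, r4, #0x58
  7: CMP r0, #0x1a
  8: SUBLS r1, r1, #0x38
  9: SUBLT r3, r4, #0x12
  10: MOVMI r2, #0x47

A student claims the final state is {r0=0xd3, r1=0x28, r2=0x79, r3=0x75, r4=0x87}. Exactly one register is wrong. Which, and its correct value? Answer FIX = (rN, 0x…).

0: ✓ CMP  NZCV=0011
1: ✓ ADDLT  r4←0x87
2: ✓ MOVLT  r2←0x16
3: ✓ MOVPL  r2←0x79
4: ✓ CMP  NZCV=0011
5: · MOVVC
6: · SUBLS
7: ✓ CMP  NZCV=0011
8: · SUBLS
9: ✓ SUBLT  r3←0x75
10: · MOVMI

FIX = (r0, 0x8a)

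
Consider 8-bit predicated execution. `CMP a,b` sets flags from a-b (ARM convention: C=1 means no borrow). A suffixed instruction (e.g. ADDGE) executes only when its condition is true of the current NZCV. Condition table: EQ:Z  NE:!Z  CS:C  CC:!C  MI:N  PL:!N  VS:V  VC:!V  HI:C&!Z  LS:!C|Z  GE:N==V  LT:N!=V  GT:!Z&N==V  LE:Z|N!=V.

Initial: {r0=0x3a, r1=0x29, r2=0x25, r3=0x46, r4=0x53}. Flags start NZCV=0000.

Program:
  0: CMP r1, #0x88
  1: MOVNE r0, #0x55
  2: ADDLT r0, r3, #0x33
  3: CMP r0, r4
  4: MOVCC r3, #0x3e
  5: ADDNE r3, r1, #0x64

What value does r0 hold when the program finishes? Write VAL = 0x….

[0] flags=1001 → (cmp)
[1] flags=1001 NE?T → r0=0x55
[2] flags=1001 LT?F → skip
[3] flags=0010 → (cmp)
[4] flags=0010 CC?F → skip
[5] flags=0010 NE?T → r3=0x8d

VAL = 0x55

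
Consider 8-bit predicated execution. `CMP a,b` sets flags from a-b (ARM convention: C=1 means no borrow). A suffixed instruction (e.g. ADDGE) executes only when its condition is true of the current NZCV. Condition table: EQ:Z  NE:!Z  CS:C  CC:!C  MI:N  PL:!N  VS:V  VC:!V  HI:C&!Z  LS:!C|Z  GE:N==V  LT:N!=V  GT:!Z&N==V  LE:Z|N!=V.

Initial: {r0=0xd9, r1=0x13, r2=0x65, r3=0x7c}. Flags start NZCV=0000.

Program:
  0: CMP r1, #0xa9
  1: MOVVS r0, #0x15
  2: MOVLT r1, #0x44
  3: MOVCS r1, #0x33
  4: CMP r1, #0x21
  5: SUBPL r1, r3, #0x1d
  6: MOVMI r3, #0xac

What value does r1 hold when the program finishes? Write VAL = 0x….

VAL = 0x13

[0] flags=0000 → (cmp)
[1] flags=0000 VS?F → skip
[2] flags=0000 LT?F → skip
[3] flags=0000 CS?F → skip
[4] flags=1000 → (cmp)
[5] flags=1000 PL?F → skip
[6] flags=1000 MI?T → r3=0xac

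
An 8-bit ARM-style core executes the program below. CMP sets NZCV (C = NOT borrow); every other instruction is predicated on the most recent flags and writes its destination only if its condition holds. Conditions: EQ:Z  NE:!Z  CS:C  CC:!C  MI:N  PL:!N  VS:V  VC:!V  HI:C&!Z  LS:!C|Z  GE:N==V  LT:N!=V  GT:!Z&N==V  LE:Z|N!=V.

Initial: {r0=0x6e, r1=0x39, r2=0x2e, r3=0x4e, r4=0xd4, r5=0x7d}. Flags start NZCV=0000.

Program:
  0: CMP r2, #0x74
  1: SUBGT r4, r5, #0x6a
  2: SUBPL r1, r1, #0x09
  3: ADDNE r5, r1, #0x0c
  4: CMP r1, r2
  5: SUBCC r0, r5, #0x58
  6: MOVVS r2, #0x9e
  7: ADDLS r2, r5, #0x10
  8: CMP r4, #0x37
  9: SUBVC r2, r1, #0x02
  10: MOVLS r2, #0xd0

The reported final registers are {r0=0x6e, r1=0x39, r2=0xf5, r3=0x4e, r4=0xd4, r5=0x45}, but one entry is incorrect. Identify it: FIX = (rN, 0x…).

FIX = (r2, 0x37)

0: ✓ CMP  NZCV=1000
1: · SUBGT
2: · SUBPL
3: ✓ ADDNE  r5←0x45
4: ✓ CMP  NZCV=0010
5: · SUBCC
6: · MOVVS
7: · ADDLS
8: ✓ CMP  NZCV=1010
9: ✓ SUBVC  r2←0x37
10: · MOVLS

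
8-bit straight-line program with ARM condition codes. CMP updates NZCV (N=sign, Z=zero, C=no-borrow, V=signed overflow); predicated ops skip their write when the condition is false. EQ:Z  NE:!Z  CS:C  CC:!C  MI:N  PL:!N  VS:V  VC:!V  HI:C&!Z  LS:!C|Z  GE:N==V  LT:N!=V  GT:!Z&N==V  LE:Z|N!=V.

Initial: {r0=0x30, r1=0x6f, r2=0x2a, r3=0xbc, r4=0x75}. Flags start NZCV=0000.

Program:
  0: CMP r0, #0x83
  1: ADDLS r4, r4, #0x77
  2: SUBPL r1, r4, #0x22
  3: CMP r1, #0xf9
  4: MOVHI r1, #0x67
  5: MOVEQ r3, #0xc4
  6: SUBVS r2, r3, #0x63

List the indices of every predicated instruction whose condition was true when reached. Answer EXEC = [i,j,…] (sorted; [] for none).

0: ✓ CMP  NZCV=1001
1: ✓ ADDLS  r4←0xec
2: · SUBPL
3: ✓ CMP  NZCV=0000
4: · MOVHI
5: · MOVEQ
6: · SUBVS

EXEC = [1]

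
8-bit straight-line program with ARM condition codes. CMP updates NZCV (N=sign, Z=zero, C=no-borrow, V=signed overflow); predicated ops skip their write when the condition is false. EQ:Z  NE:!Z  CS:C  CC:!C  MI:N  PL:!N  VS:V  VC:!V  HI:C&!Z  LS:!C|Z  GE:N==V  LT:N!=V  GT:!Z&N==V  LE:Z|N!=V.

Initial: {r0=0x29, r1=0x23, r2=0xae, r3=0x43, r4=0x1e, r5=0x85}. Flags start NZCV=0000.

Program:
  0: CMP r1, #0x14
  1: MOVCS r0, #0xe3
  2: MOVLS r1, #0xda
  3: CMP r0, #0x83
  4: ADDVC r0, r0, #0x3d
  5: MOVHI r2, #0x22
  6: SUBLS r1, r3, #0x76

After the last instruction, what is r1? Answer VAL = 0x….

VAL = 0x23

0: ✓ CMP  NZCV=0010
1: ✓ MOVCS  r0←0xe3
2: · MOVLS
3: ✓ CMP  NZCV=0010
4: ✓ ADDVC  r0←0x20
5: ✓ MOVHI  r2←0x22
6: · SUBLS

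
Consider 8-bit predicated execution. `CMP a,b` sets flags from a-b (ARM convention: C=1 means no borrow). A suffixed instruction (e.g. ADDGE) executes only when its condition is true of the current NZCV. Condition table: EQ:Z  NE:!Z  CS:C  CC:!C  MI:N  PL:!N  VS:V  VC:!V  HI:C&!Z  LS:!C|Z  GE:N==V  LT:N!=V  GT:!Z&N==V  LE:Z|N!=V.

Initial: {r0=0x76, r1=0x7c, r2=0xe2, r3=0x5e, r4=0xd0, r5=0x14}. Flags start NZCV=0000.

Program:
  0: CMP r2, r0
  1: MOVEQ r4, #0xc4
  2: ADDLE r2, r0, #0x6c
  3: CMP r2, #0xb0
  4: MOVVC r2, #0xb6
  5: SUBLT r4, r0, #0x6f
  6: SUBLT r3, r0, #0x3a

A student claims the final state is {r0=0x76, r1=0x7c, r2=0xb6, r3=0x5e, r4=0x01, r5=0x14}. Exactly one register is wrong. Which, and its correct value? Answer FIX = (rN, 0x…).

FIX = (r4, 0xd0)

[0] flags=0011 → (cmp)
[1] flags=0011 EQ?F → skip
[2] flags=0011 LE?T → r2=0xe2
[3] flags=0010 → (cmp)
[4] flags=0010 VC?T → r2=0xb6
[5] flags=0010 LT?F → skip
[6] flags=0010 LT?F → skip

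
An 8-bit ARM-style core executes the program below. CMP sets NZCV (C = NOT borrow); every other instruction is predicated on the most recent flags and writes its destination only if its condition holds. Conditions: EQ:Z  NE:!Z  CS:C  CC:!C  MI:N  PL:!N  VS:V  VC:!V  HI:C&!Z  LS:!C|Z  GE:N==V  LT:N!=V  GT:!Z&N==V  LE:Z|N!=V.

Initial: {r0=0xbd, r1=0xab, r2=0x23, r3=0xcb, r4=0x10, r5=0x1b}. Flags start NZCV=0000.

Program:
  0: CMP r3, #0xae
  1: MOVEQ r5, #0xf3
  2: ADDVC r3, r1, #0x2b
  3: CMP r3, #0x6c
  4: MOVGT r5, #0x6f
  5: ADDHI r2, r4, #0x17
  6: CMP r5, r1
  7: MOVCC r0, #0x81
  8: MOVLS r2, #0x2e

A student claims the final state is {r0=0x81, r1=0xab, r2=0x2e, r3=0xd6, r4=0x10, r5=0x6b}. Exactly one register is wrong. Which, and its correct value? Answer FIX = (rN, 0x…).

FIX = (r5, 0x1b)

0: ✓ CMP  NZCV=0010
1: · MOVEQ
2: ✓ ADDVC  r3←0xd6
3: ✓ CMP  NZCV=0011
4: · MOVGT
5: ✓ ADDHI  r2←0x27
6: ✓ CMP  NZCV=0000
7: ✓ MOVCC  r0←0x81
8: ✓ MOVLS  r2←0x2e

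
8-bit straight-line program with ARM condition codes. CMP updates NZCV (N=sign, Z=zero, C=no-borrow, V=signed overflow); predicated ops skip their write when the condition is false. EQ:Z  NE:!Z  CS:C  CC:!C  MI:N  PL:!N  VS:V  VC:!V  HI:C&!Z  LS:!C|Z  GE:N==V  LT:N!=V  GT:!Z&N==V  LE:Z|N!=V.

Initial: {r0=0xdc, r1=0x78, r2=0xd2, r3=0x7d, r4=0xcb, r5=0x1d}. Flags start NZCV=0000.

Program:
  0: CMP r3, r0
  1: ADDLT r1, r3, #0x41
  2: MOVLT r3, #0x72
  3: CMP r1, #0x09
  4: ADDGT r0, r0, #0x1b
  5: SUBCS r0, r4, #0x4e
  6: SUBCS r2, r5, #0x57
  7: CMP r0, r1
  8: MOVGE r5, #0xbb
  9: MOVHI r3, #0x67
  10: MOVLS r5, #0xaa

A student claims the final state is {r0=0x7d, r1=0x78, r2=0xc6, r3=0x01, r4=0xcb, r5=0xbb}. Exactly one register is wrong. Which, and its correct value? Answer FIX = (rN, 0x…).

FIX = (r3, 0x67)

[0] flags=1001 → (cmp)
[1] flags=1001 LT?F → skip
[2] flags=1001 LT?F → skip
[3] flags=0010 → (cmp)
[4] flags=0010 GT?T → r0=0xf7
[5] flags=0010 CS?T → r0=0x7d
[6] flags=0010 CS?T → r2=0xc6
[7] flags=0010 → (cmp)
[8] flags=0010 GE?T → r5=0xbb
[9] flags=0010 HI?T → r3=0x67
[10] flags=0010 LS?F → skip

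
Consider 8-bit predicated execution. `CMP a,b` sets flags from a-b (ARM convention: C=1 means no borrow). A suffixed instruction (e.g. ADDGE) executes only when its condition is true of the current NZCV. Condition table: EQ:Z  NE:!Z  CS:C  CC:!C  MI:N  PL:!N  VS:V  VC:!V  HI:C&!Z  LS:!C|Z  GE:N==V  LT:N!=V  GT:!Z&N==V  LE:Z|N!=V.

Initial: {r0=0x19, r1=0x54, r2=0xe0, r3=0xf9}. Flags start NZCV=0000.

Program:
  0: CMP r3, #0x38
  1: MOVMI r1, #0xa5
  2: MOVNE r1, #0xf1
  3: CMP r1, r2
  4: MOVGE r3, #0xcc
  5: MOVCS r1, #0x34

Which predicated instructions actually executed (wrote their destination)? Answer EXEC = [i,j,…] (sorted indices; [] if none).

0: ✓ CMP  NZCV=1010
1: ✓ MOVMI  r1←0xa5
2: ✓ MOVNE  r1←0xf1
3: ✓ CMP  NZCV=0010
4: ✓ MOVGE  r3←0xcc
5: ✓ MOVCS  r1←0x34

EXEC = [1,2,4,5]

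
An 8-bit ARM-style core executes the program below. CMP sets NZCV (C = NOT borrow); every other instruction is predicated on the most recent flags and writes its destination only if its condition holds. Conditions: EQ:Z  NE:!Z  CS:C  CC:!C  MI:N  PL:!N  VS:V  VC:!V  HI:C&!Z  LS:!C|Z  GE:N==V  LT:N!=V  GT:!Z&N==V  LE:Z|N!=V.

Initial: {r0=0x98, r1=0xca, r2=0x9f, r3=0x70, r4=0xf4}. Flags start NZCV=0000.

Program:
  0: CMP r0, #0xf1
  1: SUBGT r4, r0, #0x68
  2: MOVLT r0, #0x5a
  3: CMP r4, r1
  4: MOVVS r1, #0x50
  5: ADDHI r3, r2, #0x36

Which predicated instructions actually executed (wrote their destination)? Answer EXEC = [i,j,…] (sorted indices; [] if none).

EXEC = [2,5]

[0] flags=1000 → (cmp)
[1] flags=1000 GT?F → skip
[2] flags=1000 LT?T → r0=0x5a
[3] flags=0010 → (cmp)
[4] flags=0010 VS?F → skip
[5] flags=0010 HI?T → r3=0xd5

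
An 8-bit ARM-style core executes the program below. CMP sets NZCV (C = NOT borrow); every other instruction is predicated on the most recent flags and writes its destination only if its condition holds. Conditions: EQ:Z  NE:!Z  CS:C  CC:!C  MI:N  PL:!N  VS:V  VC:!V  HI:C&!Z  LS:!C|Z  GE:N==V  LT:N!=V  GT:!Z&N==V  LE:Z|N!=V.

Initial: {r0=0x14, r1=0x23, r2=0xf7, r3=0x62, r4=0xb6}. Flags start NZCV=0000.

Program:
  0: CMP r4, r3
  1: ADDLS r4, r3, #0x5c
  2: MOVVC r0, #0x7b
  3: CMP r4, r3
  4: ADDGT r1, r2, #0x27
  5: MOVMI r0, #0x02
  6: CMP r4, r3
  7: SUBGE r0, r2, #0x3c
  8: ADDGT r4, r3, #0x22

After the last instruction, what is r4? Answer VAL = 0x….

VAL = 0xb6

0: ✓ CMP  NZCV=0011
1: · ADDLS
2: · MOVVC
3: ✓ CMP  NZCV=0011
4: · ADDGT
5: · MOVMI
6: ✓ CMP  NZCV=0011
7: · SUBGE
8: · ADDGT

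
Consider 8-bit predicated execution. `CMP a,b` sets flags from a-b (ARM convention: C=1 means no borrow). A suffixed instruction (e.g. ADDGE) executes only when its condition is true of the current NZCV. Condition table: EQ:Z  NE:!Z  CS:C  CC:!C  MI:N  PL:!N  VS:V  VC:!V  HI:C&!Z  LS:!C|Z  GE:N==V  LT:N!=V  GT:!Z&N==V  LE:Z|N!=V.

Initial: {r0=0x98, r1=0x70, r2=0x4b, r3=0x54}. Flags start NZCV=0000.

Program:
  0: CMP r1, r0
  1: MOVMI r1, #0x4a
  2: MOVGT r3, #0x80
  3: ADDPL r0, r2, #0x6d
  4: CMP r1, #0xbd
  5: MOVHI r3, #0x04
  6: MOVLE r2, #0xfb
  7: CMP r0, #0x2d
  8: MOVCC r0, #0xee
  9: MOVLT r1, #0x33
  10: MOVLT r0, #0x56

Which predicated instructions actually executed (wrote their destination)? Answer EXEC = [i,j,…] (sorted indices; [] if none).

EXEC = [1,2,9,10]

[0] flags=1001 → (cmp)
[1] flags=1001 MI?T → r1=0x4a
[2] flags=1001 GT?T → r3=0x80
[3] flags=1001 PL?F → skip
[4] flags=1001 → (cmp)
[5] flags=1001 HI?F → skip
[6] flags=1001 LE?F → skip
[7] flags=0011 → (cmp)
[8] flags=0011 CC?F → skip
[9] flags=0011 LT?T → r1=0x33
[10] flags=0011 LT?T → r0=0x56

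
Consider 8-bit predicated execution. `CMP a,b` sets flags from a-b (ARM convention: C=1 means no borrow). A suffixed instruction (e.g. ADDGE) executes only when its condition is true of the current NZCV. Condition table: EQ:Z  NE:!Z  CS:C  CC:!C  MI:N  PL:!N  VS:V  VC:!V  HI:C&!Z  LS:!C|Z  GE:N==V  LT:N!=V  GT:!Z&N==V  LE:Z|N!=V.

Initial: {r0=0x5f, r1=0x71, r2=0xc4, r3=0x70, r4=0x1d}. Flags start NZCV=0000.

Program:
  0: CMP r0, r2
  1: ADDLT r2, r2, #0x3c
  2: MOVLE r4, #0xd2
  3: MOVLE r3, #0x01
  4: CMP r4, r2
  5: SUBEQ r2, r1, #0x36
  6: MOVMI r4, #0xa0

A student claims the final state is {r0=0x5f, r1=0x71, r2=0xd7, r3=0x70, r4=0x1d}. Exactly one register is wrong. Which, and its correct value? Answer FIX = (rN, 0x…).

FIX = (r2, 0xc4)

0: ✓ CMP  NZCV=1001
1: · ADDLT
2: · MOVLE
3: · MOVLE
4: ✓ CMP  NZCV=0000
5: · SUBEQ
6: · MOVMI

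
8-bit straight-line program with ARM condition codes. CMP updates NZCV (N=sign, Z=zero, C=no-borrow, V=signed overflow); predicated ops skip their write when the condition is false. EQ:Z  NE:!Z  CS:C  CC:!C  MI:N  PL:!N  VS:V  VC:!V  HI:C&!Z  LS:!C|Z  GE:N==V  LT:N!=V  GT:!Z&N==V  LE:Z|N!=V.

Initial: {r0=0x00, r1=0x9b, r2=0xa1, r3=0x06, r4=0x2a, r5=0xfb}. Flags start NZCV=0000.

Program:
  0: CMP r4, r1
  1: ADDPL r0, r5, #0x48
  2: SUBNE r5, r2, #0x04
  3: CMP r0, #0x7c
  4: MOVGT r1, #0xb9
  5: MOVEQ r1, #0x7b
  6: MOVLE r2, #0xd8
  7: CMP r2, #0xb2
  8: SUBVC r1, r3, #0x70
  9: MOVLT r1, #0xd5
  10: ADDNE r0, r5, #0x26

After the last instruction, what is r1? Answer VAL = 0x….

VAL = 0x96

0: ✓ CMP  NZCV=1001
1: · ADDPL
2: ✓ SUBNE  r5←0x9d
3: ✓ CMP  NZCV=1000
4: · MOVGT
5: · MOVEQ
6: ✓ MOVLE  r2←0xd8
7: ✓ CMP  NZCV=0010
8: ✓ SUBVC  r1←0x96
9: · MOVLT
10: ✓ ADDNE  r0←0xc3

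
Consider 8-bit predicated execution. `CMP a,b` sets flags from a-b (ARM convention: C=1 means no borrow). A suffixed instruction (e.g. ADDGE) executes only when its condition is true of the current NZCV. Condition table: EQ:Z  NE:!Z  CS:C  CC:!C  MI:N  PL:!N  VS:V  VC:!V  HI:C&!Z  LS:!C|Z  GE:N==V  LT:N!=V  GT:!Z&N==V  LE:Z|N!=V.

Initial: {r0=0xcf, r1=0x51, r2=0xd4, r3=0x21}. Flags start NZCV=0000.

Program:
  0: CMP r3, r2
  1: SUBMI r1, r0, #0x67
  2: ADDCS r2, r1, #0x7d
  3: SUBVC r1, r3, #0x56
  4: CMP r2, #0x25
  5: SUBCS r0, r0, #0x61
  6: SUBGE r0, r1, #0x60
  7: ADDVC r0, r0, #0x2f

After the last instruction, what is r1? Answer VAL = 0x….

VAL = 0xcb

[0] flags=0000 → (cmp)
[1] flags=0000 MI?F → skip
[2] flags=0000 CS?F → skip
[3] flags=0000 VC?T → r1=0xcb
[4] flags=1010 → (cmp)
[5] flags=1010 CS?T → r0=0x6e
[6] flags=1010 GE?F → skip
[7] flags=1010 VC?T → r0=0x9d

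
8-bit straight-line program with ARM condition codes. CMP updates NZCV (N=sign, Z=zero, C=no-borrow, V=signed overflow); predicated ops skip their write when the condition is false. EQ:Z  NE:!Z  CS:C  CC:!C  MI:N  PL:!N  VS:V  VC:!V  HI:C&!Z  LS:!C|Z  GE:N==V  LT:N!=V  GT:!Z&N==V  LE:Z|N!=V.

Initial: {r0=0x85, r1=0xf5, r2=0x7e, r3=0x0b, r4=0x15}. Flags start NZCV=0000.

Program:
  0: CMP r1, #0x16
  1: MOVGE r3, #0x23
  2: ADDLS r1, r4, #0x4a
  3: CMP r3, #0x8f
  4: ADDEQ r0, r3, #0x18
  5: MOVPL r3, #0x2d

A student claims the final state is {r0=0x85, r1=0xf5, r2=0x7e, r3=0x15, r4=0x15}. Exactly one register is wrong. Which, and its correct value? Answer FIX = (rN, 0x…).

0: ✓ CMP  NZCV=1010
1: · MOVGE
2: · ADDLS
3: ✓ CMP  NZCV=0000
4: · ADDEQ
5: ✓ MOVPL  r3←0x2d

FIX = (r3, 0x2d)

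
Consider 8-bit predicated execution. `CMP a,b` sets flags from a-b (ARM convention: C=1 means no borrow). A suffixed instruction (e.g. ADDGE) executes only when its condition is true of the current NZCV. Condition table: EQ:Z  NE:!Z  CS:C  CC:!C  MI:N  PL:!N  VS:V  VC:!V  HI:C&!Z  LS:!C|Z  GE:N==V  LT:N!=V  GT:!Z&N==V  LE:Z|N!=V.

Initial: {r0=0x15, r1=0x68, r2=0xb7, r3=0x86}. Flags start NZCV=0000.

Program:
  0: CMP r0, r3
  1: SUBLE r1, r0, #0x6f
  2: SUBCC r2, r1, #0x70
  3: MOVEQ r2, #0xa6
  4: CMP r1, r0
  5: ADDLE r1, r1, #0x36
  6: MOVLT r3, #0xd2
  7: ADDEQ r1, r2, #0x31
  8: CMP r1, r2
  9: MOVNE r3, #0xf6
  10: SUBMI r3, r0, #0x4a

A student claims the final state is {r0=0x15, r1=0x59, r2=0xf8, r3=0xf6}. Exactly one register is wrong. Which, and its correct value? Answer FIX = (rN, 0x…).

0: ✓ CMP  NZCV=1001
1: · SUBLE
2: ✓ SUBCC  r2←0xf8
3: · MOVEQ
4: ✓ CMP  NZCV=0010
5: · ADDLE
6: · MOVLT
7: · ADDEQ
8: ✓ CMP  NZCV=0000
9: ✓ MOVNE  r3←0xf6
10: · SUBMI

FIX = (r1, 0x68)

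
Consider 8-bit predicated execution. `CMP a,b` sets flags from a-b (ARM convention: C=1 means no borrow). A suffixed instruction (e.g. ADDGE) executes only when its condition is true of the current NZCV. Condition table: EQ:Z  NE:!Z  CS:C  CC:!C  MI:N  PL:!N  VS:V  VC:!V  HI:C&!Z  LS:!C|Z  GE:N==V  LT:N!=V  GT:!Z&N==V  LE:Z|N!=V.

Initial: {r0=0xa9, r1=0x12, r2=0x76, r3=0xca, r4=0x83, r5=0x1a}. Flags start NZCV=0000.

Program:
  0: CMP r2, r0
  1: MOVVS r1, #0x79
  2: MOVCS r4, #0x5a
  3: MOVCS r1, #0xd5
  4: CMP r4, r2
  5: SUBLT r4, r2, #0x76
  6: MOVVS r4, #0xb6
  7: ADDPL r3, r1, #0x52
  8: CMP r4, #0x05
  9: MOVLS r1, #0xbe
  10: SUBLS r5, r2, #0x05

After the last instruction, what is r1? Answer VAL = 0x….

VAL = 0x79

[0] flags=1001 → (cmp)
[1] flags=1001 VS?T → r1=0x79
[2] flags=1001 CS?F → skip
[3] flags=1001 CS?F → skip
[4] flags=0011 → (cmp)
[5] flags=0011 LT?T → r4=0x00
[6] flags=0011 VS?T → r4=0xb6
[7] flags=0011 PL?T → r3=0xcb
[8] flags=1010 → (cmp)
[9] flags=1010 LS?F → skip
[10] flags=1010 LS?F → skip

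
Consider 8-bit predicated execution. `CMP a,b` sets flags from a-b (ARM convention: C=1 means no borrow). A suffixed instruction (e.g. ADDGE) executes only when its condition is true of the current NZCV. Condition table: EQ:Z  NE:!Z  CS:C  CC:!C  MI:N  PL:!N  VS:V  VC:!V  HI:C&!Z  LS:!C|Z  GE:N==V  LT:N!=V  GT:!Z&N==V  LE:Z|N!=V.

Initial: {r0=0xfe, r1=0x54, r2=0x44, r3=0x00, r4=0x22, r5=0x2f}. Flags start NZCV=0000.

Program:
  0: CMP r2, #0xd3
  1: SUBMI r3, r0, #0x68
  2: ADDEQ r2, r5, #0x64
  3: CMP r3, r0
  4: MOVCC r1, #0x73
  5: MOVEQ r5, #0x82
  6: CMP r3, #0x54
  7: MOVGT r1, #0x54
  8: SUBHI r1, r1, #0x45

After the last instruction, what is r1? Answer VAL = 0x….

[0] flags=0000 → (cmp)
[1] flags=0000 MI?F → skip
[2] flags=0000 EQ?F → skip
[3] flags=0000 → (cmp)
[4] flags=0000 CC?T → r1=0x73
[5] flags=0000 EQ?F → skip
[6] flags=1000 → (cmp)
[7] flags=1000 GT?F → skip
[8] flags=1000 HI?F → skip

VAL = 0x73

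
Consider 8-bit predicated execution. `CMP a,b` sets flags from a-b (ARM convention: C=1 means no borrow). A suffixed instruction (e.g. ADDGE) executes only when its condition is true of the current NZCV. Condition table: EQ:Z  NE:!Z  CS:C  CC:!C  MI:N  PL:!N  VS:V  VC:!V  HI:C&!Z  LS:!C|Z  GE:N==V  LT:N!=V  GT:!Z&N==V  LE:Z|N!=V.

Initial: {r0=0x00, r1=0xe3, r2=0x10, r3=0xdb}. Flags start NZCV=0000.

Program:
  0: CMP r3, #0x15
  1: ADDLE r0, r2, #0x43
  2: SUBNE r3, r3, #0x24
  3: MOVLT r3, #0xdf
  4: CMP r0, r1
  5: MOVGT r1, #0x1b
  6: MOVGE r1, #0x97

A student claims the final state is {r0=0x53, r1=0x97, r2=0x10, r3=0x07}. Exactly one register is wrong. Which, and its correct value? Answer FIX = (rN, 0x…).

[0] flags=1010 → (cmp)
[1] flags=1010 LE?T → r0=0x53
[2] flags=1010 NE?T → r3=0xb7
[3] flags=1010 LT?T → r3=0xdf
[4] flags=0000 → (cmp)
[5] flags=0000 GT?T → r1=0x1b
[6] flags=0000 GE?T → r1=0x97

FIX = (r3, 0xdf)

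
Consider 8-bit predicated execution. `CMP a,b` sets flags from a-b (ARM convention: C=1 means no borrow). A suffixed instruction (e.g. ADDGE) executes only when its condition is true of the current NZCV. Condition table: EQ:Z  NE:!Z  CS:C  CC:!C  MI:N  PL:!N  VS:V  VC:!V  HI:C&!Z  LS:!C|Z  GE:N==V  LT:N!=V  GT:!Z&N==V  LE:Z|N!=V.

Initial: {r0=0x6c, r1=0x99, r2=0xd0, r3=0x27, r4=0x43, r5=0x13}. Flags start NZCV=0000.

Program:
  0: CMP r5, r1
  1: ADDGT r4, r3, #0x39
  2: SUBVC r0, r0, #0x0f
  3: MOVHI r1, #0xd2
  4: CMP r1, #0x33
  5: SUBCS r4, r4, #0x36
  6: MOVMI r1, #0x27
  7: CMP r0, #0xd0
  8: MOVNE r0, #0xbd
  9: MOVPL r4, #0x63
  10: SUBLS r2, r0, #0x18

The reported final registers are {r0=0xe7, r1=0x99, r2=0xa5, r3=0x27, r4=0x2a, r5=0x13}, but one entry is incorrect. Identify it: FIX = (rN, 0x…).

[0] flags=0000 → (cmp)
[1] flags=0000 GT?T → r4=0x60
[2] flags=0000 VC?T → r0=0x5d
[3] flags=0000 HI?F → skip
[4] flags=0011 → (cmp)
[5] flags=0011 CS?T → r4=0x2a
[6] flags=0011 MI?F → skip
[7] flags=1001 → (cmp)
[8] flags=1001 NE?T → r0=0xbd
[9] flags=1001 PL?F → skip
[10] flags=1001 LS?T → r2=0xa5

FIX = (r0, 0xbd)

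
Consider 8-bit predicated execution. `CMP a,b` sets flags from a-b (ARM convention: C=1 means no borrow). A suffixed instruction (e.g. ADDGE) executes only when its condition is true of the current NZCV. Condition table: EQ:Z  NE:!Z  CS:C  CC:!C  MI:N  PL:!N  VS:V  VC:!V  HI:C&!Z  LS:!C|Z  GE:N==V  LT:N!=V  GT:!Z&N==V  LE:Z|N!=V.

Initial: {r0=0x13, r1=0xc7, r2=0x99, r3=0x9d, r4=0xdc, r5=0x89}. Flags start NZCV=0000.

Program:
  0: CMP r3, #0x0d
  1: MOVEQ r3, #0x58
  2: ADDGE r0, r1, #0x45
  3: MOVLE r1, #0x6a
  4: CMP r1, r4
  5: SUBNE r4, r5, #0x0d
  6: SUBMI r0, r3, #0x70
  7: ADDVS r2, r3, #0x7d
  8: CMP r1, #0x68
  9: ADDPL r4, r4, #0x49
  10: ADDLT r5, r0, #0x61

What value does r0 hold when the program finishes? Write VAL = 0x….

[0] flags=1010 → (cmp)
[1] flags=1010 EQ?F → skip
[2] flags=1010 GE?F → skip
[3] flags=1010 LE?T → r1=0x6a
[4] flags=1001 → (cmp)
[5] flags=1001 NE?T → r4=0x7c
[6] flags=1001 MI?T → r0=0x2d
[7] flags=1001 VS?T → r2=0x1a
[8] flags=0010 → (cmp)
[9] flags=0010 PL?T → r4=0xc5
[10] flags=0010 LT?F → skip

VAL = 0x2d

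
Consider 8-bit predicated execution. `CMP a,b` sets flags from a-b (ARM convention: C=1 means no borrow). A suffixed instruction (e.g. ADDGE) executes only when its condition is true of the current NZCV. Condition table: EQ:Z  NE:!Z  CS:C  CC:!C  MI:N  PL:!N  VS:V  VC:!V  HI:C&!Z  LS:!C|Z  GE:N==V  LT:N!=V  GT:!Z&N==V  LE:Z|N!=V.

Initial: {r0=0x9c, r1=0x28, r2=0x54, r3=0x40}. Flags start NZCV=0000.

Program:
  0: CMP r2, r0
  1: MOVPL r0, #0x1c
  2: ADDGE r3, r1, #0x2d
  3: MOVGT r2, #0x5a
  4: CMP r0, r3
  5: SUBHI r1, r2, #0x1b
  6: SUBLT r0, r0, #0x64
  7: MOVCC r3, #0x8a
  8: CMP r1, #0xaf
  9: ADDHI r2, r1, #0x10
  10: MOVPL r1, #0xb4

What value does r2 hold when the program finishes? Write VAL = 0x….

VAL = 0x5a

0: ✓ CMP  NZCV=1001
1: · MOVPL
2: ✓ ADDGE  r3←0x55
3: ✓ MOVGT  r2←0x5a
4: ✓ CMP  NZCV=0011
5: ✓ SUBHI  r1←0x3f
6: ✓ SUBLT  r0←0x38
7: · MOVCC
8: ✓ CMP  NZCV=1001
9: · ADDHI
10: · MOVPL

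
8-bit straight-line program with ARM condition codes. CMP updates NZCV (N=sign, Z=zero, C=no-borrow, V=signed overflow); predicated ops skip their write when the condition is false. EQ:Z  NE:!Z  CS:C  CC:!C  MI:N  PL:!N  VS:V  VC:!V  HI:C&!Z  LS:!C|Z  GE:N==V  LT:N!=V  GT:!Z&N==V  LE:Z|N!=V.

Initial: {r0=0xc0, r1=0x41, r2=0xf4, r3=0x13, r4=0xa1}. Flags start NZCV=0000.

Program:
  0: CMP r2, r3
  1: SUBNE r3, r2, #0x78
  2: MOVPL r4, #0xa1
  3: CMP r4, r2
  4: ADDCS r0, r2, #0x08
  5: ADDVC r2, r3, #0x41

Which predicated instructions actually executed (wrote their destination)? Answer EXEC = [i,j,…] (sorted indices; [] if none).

0: ✓ CMP  NZCV=1010
1: ✓ SUBNE  r3←0x7c
2: · MOVPL
3: ✓ CMP  NZCV=1000
4: · ADDCS
5: ✓ ADDVC  r2←0xbd

EXEC = [1,5]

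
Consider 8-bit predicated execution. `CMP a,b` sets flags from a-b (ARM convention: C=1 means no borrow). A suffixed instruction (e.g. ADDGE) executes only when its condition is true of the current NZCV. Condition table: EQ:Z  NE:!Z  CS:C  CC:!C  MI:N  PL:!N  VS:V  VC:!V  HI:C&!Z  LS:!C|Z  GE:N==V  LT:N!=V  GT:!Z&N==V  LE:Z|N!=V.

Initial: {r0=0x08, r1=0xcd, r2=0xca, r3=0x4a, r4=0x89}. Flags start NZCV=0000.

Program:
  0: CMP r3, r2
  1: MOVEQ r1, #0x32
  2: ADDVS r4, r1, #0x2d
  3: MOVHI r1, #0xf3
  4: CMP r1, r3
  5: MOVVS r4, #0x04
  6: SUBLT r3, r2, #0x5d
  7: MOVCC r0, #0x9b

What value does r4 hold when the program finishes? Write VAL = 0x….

VAL = 0xfa

[0] flags=1001 → (cmp)
[1] flags=1001 EQ?F → skip
[2] flags=1001 VS?T → r4=0xfa
[3] flags=1001 HI?F → skip
[4] flags=1010 → (cmp)
[5] flags=1010 VS?F → skip
[6] flags=1010 LT?T → r3=0x6d
[7] flags=1010 CC?F → skip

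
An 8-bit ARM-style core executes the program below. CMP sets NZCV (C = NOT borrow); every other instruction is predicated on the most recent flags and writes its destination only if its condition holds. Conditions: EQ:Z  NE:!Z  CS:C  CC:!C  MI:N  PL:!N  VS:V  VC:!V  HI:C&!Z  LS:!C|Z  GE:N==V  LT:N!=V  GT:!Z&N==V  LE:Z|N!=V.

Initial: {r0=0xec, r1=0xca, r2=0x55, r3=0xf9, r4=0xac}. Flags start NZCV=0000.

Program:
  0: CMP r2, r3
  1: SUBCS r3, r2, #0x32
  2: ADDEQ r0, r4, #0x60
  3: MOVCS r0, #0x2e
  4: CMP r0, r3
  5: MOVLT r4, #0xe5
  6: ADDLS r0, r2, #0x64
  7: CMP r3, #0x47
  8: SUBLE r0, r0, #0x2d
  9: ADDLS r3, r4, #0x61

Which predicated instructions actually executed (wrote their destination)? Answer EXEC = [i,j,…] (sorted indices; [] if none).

EXEC = [5,6,8]

[0] flags=0000 → (cmp)
[1] flags=0000 CS?F → skip
[2] flags=0000 EQ?F → skip
[3] flags=0000 CS?F → skip
[4] flags=1000 → (cmp)
[5] flags=1000 LT?T → r4=0xe5
[6] flags=1000 LS?T → r0=0xb9
[7] flags=1010 → (cmp)
[8] flags=1010 LE?T → r0=0x8c
[9] flags=1010 LS?F → skip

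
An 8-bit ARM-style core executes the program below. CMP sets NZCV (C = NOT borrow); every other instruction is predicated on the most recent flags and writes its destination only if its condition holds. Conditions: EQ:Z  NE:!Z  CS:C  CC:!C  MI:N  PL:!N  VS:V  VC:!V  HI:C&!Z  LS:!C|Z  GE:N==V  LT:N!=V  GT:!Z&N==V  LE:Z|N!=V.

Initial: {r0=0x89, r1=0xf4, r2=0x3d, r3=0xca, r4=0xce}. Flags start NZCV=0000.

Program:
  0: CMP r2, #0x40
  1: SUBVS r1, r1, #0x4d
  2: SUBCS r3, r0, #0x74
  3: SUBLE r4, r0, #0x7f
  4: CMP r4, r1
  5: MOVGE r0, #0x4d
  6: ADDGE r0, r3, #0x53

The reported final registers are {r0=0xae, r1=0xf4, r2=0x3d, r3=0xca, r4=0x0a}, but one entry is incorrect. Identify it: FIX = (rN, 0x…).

[0] flags=1000 → (cmp)
[1] flags=1000 VS?F → skip
[2] flags=1000 CS?F → skip
[3] flags=1000 LE?T → r4=0x0a
[4] flags=0000 → (cmp)
[5] flags=0000 GE?T → r0=0x4d
[6] flags=0000 GE?T → r0=0x1d

FIX = (r0, 0x1d)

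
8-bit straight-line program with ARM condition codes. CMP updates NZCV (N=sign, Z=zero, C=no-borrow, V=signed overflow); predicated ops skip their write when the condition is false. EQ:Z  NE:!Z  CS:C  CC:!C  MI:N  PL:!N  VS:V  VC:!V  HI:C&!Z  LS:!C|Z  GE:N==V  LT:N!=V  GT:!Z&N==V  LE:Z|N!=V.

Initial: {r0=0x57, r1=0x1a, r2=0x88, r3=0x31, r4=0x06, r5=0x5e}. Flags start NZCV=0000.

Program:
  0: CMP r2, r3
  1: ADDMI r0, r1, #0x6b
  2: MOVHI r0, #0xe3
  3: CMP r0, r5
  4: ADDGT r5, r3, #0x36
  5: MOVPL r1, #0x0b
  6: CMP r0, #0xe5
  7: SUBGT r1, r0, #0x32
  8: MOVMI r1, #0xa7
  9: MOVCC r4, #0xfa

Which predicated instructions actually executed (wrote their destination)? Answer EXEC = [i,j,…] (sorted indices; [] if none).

EXEC = [2,8,9]

0: ✓ CMP  NZCV=0011
1: · ADDMI
2: ✓ MOVHI  r0←0xe3
3: ✓ CMP  NZCV=1010
4: · ADDGT
5: · MOVPL
6: ✓ CMP  NZCV=1000
7: · SUBGT
8: ✓ MOVMI  r1←0xa7
9: ✓ MOVCC  r4←0xfa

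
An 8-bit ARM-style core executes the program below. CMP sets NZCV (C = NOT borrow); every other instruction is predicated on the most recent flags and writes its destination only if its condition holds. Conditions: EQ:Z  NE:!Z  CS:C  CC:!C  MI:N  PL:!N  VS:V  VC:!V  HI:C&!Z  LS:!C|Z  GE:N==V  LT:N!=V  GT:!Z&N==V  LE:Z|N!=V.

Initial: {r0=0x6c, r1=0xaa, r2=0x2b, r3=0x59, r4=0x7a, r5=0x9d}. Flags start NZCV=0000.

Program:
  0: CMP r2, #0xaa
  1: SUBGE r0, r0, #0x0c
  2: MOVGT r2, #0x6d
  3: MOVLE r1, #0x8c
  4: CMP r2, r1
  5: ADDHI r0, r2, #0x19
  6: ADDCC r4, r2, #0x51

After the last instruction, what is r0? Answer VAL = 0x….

0: ✓ CMP  NZCV=1001
1: ✓ SUBGE  r0←0x60
2: ✓ MOVGT  r2←0x6d
3: · MOVLE
4: ✓ CMP  NZCV=1001
5: · ADDHI
6: ✓ ADDCC  r4←0xbe

VAL = 0x60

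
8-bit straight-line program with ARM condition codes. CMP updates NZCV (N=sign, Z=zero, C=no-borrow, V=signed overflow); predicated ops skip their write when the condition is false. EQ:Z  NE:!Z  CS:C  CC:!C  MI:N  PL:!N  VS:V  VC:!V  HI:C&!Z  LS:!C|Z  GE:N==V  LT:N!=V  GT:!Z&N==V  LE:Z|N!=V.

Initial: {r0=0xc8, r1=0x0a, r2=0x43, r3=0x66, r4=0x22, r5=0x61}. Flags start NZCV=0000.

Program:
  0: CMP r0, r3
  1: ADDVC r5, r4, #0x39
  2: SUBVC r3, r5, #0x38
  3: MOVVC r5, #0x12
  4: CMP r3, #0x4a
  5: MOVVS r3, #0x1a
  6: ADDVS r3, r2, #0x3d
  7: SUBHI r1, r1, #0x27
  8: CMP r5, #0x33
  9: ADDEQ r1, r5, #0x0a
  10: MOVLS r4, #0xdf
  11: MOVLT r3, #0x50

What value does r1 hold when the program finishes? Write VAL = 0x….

VAL = 0xe3

0: ✓ CMP  NZCV=0011
1: · ADDVC
2: · SUBVC
3: · MOVVC
4: ✓ CMP  NZCV=0010
5: · MOVVS
6: · ADDVS
7: ✓ SUBHI  r1←0xe3
8: ✓ CMP  NZCV=0010
9: · ADDEQ
10: · MOVLS
11: · MOVLT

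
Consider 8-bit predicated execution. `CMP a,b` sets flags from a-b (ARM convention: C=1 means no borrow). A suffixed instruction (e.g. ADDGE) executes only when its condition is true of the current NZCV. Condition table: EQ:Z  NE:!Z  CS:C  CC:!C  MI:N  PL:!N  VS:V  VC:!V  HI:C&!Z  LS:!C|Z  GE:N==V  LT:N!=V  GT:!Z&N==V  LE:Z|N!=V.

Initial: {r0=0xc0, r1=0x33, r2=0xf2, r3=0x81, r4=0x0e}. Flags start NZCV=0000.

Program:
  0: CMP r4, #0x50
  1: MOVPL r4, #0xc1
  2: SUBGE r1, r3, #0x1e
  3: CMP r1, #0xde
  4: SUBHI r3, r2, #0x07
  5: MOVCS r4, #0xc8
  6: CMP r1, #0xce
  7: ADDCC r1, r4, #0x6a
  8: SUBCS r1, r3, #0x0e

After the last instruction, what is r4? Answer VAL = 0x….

0: ✓ CMP  NZCV=1000
1: · MOVPL
2: · SUBGE
3: ✓ CMP  NZCV=0000
4: · SUBHI
5: · MOVCS
6: ✓ CMP  NZCV=0000
7: ✓ ADDCC  r1←0x78
8: · SUBCS

VAL = 0x0e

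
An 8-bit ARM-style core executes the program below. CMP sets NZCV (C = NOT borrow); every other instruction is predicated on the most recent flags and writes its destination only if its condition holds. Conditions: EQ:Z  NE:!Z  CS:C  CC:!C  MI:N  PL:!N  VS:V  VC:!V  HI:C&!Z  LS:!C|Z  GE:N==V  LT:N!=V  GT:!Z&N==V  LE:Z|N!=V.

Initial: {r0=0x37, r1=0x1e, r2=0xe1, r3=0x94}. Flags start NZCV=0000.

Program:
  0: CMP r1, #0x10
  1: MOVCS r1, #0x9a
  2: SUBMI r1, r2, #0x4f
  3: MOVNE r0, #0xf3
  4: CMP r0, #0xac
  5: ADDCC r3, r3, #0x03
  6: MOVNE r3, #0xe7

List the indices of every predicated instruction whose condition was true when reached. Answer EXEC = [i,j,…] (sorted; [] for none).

EXEC = [1,3,6]

[0] flags=0010 → (cmp)
[1] flags=0010 CS?T → r1=0x9a
[2] flags=0010 MI?F → skip
[3] flags=0010 NE?T → r0=0xf3
[4] flags=0010 → (cmp)
[5] flags=0010 CC?F → skip
[6] flags=0010 NE?T → r3=0xe7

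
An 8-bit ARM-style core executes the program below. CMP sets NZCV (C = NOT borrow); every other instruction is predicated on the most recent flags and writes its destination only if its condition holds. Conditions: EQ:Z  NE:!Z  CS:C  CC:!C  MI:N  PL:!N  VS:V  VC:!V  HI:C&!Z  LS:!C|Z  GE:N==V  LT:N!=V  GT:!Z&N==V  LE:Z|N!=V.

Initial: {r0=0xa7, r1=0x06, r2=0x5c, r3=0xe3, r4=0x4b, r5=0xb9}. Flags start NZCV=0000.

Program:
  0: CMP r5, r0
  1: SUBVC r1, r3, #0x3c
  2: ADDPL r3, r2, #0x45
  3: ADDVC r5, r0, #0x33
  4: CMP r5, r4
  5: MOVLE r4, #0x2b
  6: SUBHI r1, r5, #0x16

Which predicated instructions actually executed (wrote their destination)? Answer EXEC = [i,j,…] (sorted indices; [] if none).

EXEC = [1,2,3,5,6]

[0] flags=0010 → (cmp)
[1] flags=0010 VC?T → r1=0xa7
[2] flags=0010 PL?T → r3=0xa1
[3] flags=0010 VC?T → r5=0xda
[4] flags=1010 → (cmp)
[5] flags=1010 LE?T → r4=0x2b
[6] flags=1010 HI?T → r1=0xc4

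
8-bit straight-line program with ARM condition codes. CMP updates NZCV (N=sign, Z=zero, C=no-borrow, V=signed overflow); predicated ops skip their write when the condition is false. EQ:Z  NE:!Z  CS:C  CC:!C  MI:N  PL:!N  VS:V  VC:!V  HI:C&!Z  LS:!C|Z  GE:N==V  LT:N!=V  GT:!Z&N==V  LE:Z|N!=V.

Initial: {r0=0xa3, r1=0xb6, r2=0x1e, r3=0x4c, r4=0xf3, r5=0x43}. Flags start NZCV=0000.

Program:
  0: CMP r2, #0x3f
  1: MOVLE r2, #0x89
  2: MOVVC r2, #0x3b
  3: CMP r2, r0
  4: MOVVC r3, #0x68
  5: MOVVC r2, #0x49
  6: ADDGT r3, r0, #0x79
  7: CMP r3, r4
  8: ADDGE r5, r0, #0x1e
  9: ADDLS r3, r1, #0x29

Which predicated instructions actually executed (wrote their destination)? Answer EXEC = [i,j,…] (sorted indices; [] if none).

EXEC = [1,2,6,8,9]

[0] flags=1000 → (cmp)
[1] flags=1000 LE?T → r2=0x89
[2] flags=1000 VC?T → r2=0x3b
[3] flags=1001 → (cmp)
[4] flags=1001 VC?F → skip
[5] flags=1001 VC?F → skip
[6] flags=1001 GT?T → r3=0x1c
[7] flags=0000 → (cmp)
[8] flags=0000 GE?T → r5=0xc1
[9] flags=0000 LS?T → r3=0xdf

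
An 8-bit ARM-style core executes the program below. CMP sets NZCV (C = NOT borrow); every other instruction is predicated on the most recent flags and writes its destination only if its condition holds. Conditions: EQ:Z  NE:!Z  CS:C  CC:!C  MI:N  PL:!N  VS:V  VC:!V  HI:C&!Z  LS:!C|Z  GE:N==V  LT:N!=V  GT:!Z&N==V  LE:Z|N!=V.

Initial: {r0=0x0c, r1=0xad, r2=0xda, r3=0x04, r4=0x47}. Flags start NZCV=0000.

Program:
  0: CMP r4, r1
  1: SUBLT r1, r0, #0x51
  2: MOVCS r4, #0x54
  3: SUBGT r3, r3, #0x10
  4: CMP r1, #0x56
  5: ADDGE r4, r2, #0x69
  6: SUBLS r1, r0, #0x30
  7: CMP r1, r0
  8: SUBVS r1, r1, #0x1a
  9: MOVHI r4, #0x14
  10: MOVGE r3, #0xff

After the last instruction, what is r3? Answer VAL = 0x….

VAL = 0xf4

0: ✓ CMP  NZCV=1001
1: · SUBLT
2: · MOVCS
3: ✓ SUBGT  r3←0xf4
4: ✓ CMP  NZCV=0011
5: · ADDGE
6: · SUBLS
7: ✓ CMP  NZCV=1010
8: · SUBVS
9: ✓ MOVHI  r4←0x14
10: · MOVGE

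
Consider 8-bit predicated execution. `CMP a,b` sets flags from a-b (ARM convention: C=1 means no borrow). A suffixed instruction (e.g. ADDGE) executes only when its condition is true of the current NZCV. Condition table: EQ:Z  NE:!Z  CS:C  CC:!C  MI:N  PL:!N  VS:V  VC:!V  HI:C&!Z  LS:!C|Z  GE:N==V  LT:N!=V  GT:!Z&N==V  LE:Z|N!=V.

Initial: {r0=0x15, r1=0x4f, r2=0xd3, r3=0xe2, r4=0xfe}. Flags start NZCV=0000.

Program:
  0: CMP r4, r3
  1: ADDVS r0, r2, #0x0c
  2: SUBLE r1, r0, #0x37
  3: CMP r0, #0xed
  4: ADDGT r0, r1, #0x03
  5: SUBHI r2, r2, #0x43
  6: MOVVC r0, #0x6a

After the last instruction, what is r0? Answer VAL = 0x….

[0] flags=0010 → (cmp)
[1] flags=0010 VS?F → skip
[2] flags=0010 LE?F → skip
[3] flags=0000 → (cmp)
[4] flags=0000 GT?T → r0=0x52
[5] flags=0000 HI?F → skip
[6] flags=0000 VC?T → r0=0x6a

VAL = 0x6a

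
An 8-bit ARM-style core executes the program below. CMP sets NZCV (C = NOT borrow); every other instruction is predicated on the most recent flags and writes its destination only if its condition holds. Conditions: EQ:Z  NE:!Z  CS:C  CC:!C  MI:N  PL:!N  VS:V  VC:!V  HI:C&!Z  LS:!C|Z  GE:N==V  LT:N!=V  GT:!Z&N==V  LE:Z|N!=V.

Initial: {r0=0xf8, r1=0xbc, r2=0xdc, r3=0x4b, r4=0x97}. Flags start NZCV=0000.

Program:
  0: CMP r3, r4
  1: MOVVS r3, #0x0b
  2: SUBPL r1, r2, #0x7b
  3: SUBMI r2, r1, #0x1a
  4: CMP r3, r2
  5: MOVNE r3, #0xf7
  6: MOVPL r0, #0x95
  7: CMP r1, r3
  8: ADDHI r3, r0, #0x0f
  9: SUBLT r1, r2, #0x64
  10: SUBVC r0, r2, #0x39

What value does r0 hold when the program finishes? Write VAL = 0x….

0: ✓ CMP  NZCV=1001
1: ✓ MOVVS  r3←0x0b
2: · SUBPL
3: ✓ SUBMI  r2←0xa2
4: ✓ CMP  NZCV=0000
5: ✓ MOVNE  r3←0xf7
6: ✓ MOVPL  r0←0x95
7: ✓ CMP  NZCV=1000
8: · ADDHI
9: ✓ SUBLT  r1←0x3e
10: ✓ SUBVC  r0←0x69

VAL = 0x69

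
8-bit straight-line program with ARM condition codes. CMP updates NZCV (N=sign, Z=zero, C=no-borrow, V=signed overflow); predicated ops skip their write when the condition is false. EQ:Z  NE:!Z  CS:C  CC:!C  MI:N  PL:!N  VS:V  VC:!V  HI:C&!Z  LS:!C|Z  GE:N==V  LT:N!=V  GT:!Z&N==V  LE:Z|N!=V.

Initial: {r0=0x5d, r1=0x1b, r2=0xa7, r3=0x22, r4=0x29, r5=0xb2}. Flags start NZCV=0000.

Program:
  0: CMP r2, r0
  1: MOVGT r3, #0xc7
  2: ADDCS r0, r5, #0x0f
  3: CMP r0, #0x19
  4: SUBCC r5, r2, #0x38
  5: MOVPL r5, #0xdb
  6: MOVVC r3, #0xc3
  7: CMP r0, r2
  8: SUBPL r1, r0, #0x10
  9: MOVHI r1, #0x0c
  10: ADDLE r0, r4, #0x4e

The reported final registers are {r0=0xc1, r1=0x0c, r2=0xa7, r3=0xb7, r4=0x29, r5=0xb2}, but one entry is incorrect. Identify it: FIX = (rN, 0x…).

FIX = (r3, 0xc3)

0: ✓ CMP  NZCV=0011
1: · MOVGT
2: ✓ ADDCS  r0←0xc1
3: ✓ CMP  NZCV=1010
4: · SUBCC
5: · MOVPL
6: ✓ MOVVC  r3←0xc3
7: ✓ CMP  NZCV=0010
8: ✓ SUBPL  r1←0xb1
9: ✓ MOVHI  r1←0x0c
10: · ADDLE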